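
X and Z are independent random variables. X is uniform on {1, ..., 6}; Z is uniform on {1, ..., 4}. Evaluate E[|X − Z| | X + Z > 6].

11/5

Outcomes with X + Z > 6: (3,4), (4,3), (4,4), (5,2), (5,3), (5,4), (6,1), (6,2), (6,3), (6,4), each with probability 1/24.
E[|X − Z| | X + Z > 6] = (1 + 1 + 0 + 3 + 2 + 1 + 5 + 4 + 3 + 2) / 10 = 11/5.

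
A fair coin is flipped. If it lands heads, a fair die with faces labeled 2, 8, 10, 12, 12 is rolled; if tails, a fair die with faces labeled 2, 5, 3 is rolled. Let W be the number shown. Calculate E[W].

E[W | heads] = (2+8+10+12+12)/5 = 44/5.
E[W | tails] = (2+5+3)/3 = 10/3.
E[W] = (1/2)·(44/5) + (1/2)·(10/3) = 91/15.

91/15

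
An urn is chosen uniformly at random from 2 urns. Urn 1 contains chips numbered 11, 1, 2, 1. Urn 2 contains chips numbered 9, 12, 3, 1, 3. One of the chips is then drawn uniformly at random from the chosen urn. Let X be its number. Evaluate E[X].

187/40

E[X | urn 1] = (11+1+2+1)/4 = 15/4.
E[X | urn 2] = (9+12+3+1+3)/5 = 28/5.
By the law of total expectation,
E[X] = (1/2)·(15/4) + (1/2)·(28/5) = 187/40.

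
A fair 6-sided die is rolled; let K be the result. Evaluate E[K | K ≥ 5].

Given K ≥ 5, K is equally likely to be any of {5, 6}.
E[K | K ≥ 5] = (5 + 6) / 2 = 11/2.

11/2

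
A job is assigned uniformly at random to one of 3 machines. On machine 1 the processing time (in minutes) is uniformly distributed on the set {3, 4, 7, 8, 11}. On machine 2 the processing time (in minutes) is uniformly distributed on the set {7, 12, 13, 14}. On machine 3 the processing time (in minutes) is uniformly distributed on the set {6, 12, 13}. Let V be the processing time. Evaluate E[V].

853/90

E[V | machine 1] = (3+4+7+8+11)/5 = 33/5.
E[V | machine 2] = (7+12+13+14)/4 = 23/2.
E[V | machine 3] = (6+12+13)/3 = 31/3.
By the law of total expectation,
E[V] = (1/3)·(33/5) + (1/3)·(23/2) + (1/3)·(31/3) = 853/90.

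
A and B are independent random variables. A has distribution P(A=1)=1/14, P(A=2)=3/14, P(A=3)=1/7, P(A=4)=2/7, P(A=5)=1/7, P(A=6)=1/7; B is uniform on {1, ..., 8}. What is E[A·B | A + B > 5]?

1756/91

P(A + B > 5) = 13/16.
Summing AB·P(x,y) over outcomes with A + B > 5 gives 439/28.
E[A·B | A + B > 5] = (439/28) / (13/16) = 1756/91.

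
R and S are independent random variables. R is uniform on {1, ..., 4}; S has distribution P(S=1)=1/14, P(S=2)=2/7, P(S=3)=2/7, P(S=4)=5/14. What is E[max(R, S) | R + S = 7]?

4

P(R + S = 7) = 9/56.
Summing max(R,S)·P(x,y) over outcomes with R + S = 7 gives 9/14.
E[max(R, S) | R + S = 7] = (9/14) / (9/56) = 4.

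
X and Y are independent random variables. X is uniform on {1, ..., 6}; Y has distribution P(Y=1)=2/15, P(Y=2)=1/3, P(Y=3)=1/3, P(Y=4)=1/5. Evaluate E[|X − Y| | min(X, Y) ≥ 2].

P(min(X, Y) ≥ 2) = 13/18.
Summing |X−Y|·P(x,y) over outcomes with min(X, Y) ≥ 2 gives 103/90.
E[|X − Y| | min(X, Y) ≥ 2] = (103/90) / (13/18) = 103/65.

103/65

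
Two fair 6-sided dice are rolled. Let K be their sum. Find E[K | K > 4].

116/15

P(K > 4) = 5/6.
Σ over the event: 5·1/9 + 6·5/36 + 7·1/6 + 8·5/36 + 9·1/9 + 10·1/12 + 11·1/18 + 12·1/36 = 58/9.
E[K | K > 4] = (58/9) / (5/6) = 116/15.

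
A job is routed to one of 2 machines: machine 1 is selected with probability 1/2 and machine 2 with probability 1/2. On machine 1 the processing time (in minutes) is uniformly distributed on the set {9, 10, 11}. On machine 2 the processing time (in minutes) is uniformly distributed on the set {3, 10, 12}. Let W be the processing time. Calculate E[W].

55/6

E[W | machine 1] = (9+10+11)/3 = 10.
E[W | machine 2] = (3+10+12)/3 = 25/3.
E[W] = (1/2)·(10) + (1/2)·(25/3) = 55/6.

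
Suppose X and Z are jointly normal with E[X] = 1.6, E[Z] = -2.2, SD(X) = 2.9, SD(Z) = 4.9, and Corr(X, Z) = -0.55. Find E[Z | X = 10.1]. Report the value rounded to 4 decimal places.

-10.0991

For a bivariate normal, E[Z | X=x] = μ_Z + ρ·(σ_Z/σ_X)·(x − μ_X).
E[Z | X=10.1] = -2.2 + (-0.55)·(4.9/2.9)·(10.1 − (1.6)) = -2.2 + (-0.92931)·(8.5) = -10.0991.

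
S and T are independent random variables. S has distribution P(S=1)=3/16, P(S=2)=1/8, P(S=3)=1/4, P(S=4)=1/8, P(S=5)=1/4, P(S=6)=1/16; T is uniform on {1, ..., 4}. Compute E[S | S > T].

P(S > T) = 9/16.
Summing S·P(x,y) over outcomes with S > T gives 39/16.
E[S | S > T] = (39/16) / (9/16) = 13/3.

13/3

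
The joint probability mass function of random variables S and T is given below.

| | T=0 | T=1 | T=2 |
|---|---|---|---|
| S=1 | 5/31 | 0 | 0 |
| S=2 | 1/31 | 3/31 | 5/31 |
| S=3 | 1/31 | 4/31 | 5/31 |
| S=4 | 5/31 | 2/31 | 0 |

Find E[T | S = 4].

2/7

P(S = 4) = 7/31.
Σ T·P over the event = 0·(5/31) + 1·(2/31) = 2/31.
E[T | S = 4] = (2/31) / (7/31) = 2/7.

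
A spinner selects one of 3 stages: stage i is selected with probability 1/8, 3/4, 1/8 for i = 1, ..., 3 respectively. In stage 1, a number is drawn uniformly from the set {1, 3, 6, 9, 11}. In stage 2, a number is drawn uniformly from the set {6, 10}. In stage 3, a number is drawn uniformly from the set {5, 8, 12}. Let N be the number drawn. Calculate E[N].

187/24

E[N | stage 1] = (1+3+6+9+11)/5 = 6.
E[N | stage 2] = (6+10)/2 = 8.
E[N | stage 3] = (5+8+12)/3 = 25/3.
By the law of total expectation,
E[N] = (1/8)·(6) + (3/4)·(8) + (1/8)·(25/3) = 187/24.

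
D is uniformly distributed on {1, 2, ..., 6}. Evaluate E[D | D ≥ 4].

5

Given D ≥ 4, D is equally likely to be any of {4, 5, 6}.
E[D | D ≥ 4] = (4 + 5 + 6) / 3 = 5.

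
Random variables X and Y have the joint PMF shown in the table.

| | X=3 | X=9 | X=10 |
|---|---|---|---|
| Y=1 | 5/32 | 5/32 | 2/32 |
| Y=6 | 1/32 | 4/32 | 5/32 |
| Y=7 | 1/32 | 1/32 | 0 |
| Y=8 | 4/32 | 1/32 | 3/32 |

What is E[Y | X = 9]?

4

P(X = 9) = 11/32.
Σ Y·P over the event = 1·(5/32) + 6·(4/32) + 7·(1/32) + 8·(1/32) = 11/8.
E[Y | X = 9] = (11/8) / (11/32) = 4.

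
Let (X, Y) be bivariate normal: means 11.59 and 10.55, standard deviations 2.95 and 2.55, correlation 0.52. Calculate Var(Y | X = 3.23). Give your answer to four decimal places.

For a bivariate normal, Var(Y | X=x) = σ_Y²(1 − ρ²).
Var(Y | X=3.23) = (2.55)²·(1 − (0.52)²) = 6.5025·0.7296 = 4.7442.

4.7442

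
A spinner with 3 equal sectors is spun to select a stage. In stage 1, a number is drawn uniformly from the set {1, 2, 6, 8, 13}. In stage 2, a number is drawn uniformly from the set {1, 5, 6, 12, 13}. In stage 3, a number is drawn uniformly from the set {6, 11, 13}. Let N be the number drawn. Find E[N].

E[N | stage 1] = (1+2+6+8+13)/5 = 6.
E[N | stage 2] = (1+5+6+12+13)/5 = 37/5.
E[N | stage 3] = (6+11+13)/3 = 10.
By the law of total expectation,
E[N] = (1/3)·(6) + (1/3)·(37/5) + (1/3)·(10) = 39/5.

39/5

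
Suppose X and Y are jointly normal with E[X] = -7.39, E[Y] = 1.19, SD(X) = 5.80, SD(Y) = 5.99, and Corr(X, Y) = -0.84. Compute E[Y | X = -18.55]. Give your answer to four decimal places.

10.8715

The regression of Y on X has slope ρ·σ_Y/σ_X and passes through (μ_X, μ_Y).
E[Y | X=-18.55] = 1.19 + (-0.84)·(5.99/5.80)·(-18.55 − (-7.39)) = 1.19 + (-0.86752)·(-11.16) = 10.8715.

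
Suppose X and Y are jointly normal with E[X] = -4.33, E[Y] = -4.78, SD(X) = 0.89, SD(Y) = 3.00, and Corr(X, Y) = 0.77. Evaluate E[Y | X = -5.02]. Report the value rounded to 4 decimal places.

-6.5709

For a bivariate normal, E[Y | X=x] = μ_Y + ρ·(σ_Y/σ_X)·(x − μ_X).
E[Y | X=-5.02] = -4.78 + (0.77)·(3.00/0.89)·(-5.02 − (-4.33)) = -4.78 + (2.5955)·(-0.69) = -6.5709.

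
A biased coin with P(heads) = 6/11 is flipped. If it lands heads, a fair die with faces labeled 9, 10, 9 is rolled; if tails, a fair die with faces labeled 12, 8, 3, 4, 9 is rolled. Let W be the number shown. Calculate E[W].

E[W | heads] = (9+10+9)/3 = 28/3.
E[W | tails] = (12+8+3+4+9)/5 = 36/5.
E[W] = (6/11)·(28/3) + (5/11)·(36/5) = 92/11.

92/11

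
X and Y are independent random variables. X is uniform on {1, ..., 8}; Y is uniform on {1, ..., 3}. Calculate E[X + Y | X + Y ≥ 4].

P(X + Y ≥ 4) = 7/8.
Summing (X+Y)·P(x,y) over outcomes with X + Y ≥ 4 gives 37/6.
E[X + Y | X + Y ≥ 4] = (37/6) / (7/8) = 148/21.

148/21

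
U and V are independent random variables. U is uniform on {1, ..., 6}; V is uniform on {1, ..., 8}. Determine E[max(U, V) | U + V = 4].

P(U + V = 4) = 1/16.
Summing max(U,V)·P(x,y) over outcomes with U + V = 4 gives 1/6.
E[max(U, V) | U + V = 4] = (1/6) / (1/16) = 8/3.

8/3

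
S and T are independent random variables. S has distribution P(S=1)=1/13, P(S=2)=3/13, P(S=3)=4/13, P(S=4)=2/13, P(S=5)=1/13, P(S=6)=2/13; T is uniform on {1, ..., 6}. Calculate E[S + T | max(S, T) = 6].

212/23

P(max(S, T) = 6) = 23/78.
Summing (S+T)·P(x,y) over outcomes with max(S, T) = 6 gives 106/39.
E[S + T | max(S, T) = 6] = (106/39) / (23/78) = 212/23.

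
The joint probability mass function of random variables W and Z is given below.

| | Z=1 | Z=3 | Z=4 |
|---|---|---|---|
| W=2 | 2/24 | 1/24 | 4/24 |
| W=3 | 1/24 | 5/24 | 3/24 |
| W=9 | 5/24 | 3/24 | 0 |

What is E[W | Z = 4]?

17/7

P(Z = 4) = 7/24.
Σ W·P over the event = 2·(4/24) + 3·(3/24) = 17/24.
E[W | Z = 4] = (17/24) / (7/24) = 17/7.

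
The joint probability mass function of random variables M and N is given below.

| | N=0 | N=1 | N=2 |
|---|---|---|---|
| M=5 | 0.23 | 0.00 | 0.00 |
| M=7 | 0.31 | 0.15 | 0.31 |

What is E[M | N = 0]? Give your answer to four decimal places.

6.1481

P(N = 0) = 0.54.
Σ M·P over the event = 5·(0.23) + 7·(0.31) = 3.32.
E[M | N = 0] = (3.32) / (0.54) = 6.1481.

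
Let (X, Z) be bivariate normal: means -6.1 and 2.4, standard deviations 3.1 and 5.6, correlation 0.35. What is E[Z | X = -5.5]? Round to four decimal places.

2.7794

The regression of Z on X has slope ρ·σ_Z/σ_X and passes through (μ_X, μ_Z).
E[Z | X=-5.5] = 2.4 + (0.35)·(5.6/3.1)·(-5.5 − (-6.1)) = 2.4 + (0.63226)·(0.6) = 2.7794.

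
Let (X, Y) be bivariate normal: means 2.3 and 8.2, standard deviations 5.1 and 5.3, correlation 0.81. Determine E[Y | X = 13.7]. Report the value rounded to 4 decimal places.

17.7961

E[Y | X=x] = μ_Y + ρ(σ_Y/σ_X)(x − μ_X) for jointly normal variables.
E[Y | X=13.7] = 8.2 + (0.81)·(5.3/5.1)·(13.7 − (2.3)) = 8.2 + (0.84176)·(11.4) = 17.7961.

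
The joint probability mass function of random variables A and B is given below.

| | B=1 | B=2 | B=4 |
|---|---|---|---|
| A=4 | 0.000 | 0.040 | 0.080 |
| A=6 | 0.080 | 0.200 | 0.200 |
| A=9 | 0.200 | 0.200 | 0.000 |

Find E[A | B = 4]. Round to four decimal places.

5.4286

P(B = 4) = 0.280.
Σ A·P over the event = 4·(0.080) + 6·(0.200) = 1.520.
E[A | B = 4] = (1.520) / (0.280) = 5.4286.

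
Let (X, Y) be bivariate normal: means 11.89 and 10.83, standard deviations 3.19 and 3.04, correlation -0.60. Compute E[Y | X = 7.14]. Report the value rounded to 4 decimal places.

13.5460

The regression of Y on X has slope ρ·σ_Y/σ_X and passes through (μ_X, μ_Y).
E[Y | X=7.14] = 10.83 + (-0.60)·(3.04/3.19)·(7.14 − (11.89)) = 10.83 + (-0.57179)·(-4.75) = 13.5460.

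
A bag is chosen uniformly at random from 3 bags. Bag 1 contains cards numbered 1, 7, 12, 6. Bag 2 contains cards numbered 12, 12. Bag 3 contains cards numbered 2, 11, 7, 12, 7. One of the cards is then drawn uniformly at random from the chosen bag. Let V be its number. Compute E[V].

E[V | bag 1] = (1+7+12+6)/4 = 13/2.
E[V | bag 2] = (12+12)/2 = 12.
E[V | bag 3] = (2+11+7+12+7)/5 = 39/5.
E[V] = (1/3)·(13/2) + (1/3)·(12) + (1/3)·(39/5) = 263/30.

263/30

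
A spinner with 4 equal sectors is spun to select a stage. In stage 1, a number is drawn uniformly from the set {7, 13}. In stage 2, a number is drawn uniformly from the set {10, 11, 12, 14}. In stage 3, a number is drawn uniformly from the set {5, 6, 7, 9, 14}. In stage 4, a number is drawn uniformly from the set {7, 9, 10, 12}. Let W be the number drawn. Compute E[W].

789/80

E[W | stage 1] = (7+13)/2 = 10.
E[W | stage 2] = (10+11+12+14)/4 = 47/4.
E[W | stage 3] = (5+6+7+9+14)/5 = 41/5.
E[W | stage 4] = (7+9+10+12)/4 = 19/2.
By the law of total expectation,
E[W] = (1/4)·(10) + (1/4)·(47/4) + (1/4)·(41/5) + (1/4)·(19/2) = 789/80.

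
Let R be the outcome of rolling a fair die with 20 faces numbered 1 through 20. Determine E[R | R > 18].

39/2

Given R > 18, R is equally likely to be any of {19, 20}.
E[R | R > 18] = (19 + 20) / 2 = 39/2.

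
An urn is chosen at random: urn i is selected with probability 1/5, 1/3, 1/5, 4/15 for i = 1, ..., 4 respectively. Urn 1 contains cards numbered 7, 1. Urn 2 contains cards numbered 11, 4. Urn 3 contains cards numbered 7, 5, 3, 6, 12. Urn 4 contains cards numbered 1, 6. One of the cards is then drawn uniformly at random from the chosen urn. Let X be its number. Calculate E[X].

833/150

E[X | urn 1] = (7+1)/2 = 4.
E[X | urn 2] = (11+4)/2 = 15/2.
E[X | urn 3] = (7+5+3+6+12)/5 = 33/5.
E[X | urn 4] = (1+6)/2 = 7/2.
By the law of total expectation,
E[X] = (1/5)·(4) + (1/3)·(15/2) + (1/5)·(33/5) + (4/15)·(7/2) = 833/150.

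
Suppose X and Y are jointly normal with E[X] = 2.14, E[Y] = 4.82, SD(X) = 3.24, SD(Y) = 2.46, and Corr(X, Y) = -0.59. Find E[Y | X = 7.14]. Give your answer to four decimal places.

The regression of Y on X has slope ρ·σ_Y/σ_X and passes through (μ_X, μ_Y).
E[Y | X=7.14] = 4.82 + (-0.59)·(2.46/3.24)·(7.14 − (2.14)) = 4.82 + (-0.44796)·(5) = 2.5802.

2.5802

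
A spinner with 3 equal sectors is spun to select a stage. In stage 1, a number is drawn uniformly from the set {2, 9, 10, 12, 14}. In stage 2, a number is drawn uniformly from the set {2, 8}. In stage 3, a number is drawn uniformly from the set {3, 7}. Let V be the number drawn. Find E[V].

E[V | stage 1] = (2+9+10+12+14)/5 = 47/5.
E[V | stage 2] = (2+8)/2 = 5.
E[V | stage 3] = (3+7)/2 = 5.
E[V] = (1/3)·(47/5) + (1/3)·(5) + (1/3)·(5) = 97/15.

97/15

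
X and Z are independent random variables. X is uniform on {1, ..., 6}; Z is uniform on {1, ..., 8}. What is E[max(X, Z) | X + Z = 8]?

11/2

Outcomes with X + Z = 8: (1,7), (2,6), (3,5), (4,4), (5,3), (6,2), each with probability 1/48.
E[max(X, Z) | X + Z = 8] = (7 + 6 + 5 + 4 + 5 + 6) / 6 = 11/2.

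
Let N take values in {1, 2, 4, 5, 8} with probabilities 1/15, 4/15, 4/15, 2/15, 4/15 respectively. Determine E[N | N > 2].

P(N > 2) = 2/3.
Σ over the event: 4·4/15 + 5·2/15 + 8·4/15 = 58/15.
E[N | N > 2] = (58/15) / (2/3) = 29/5.

29/5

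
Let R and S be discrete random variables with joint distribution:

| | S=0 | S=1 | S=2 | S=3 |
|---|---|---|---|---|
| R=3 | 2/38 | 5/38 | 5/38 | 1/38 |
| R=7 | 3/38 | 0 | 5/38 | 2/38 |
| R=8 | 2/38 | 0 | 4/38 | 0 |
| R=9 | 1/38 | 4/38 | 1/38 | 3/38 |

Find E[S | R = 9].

5/3

P(R = 9) = 9/38.
Summing S·P(R=x,S=y) over the conditioning event gives 15/38.
E[S | R = 9] = (15/38) / (9/38) = 5/3.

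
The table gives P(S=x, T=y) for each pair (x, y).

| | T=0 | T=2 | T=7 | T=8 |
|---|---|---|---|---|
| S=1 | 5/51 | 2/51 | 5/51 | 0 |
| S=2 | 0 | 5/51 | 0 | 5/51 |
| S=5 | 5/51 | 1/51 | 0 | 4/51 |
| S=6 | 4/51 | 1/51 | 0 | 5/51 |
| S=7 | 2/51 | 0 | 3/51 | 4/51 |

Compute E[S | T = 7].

13/4

P(T = 7) = 8/51.
Σ S·P over the event = 1·(5/51) + 7·(3/51) = 26/51.
E[S | T = 7] = (26/51) / (8/51) = 13/4.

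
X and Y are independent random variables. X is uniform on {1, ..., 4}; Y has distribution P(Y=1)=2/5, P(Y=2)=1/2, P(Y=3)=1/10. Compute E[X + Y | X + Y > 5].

43/7

P(X + Y > 5) = 7/40.
Summing (X+Y)·P(x,y) over outcomes with X + Y > 5 gives 43/40.
E[X + Y | X + Y > 5] = (43/40) / (7/40) = 43/7.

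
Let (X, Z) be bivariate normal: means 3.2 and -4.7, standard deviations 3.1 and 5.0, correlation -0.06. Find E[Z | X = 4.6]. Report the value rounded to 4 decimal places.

-4.8355

E[Z | X=x] = μ_Z + ρ(σ_Z/σ_X)(x − μ_X) for jointly normal variables.
E[Z | X=4.6] = -4.7 + (-0.06)·(5.0/3.1)·(4.6 − (3.2)) = -4.7 + (-0.096774)·(1.4) = -4.8355.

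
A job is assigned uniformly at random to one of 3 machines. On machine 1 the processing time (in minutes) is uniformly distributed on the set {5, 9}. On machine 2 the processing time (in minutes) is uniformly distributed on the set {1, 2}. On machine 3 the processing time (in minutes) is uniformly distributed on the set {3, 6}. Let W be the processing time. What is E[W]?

E[W | machine 1] = (5+9)/2 = 7.
E[W | machine 2] = (1+2)/2 = 3/2.
E[W | machine 3] = (3+6)/2 = 9/2.
E[W] = (1/3)·(7) + (1/3)·(3/2) + (1/3)·(9/2) = 13/3.

13/3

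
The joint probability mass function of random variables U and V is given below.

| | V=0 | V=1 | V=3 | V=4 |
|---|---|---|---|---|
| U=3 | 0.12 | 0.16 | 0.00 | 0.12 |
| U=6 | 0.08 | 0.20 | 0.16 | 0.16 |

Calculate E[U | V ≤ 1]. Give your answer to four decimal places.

P(V ≤ 1) = 0.56.
Σ U·P over the event = 3·(0.12) + 3·(0.16) + 6·(0.08) + 6·(0.20) = 2.52.
E[U | V ≤ 1] = (2.52) / (0.56) = 4.5000.

4.5000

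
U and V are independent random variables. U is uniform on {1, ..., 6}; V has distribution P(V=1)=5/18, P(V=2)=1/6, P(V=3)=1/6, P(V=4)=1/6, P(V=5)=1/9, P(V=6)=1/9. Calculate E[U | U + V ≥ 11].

P(U + V ≥ 11) = 1/18.
Summing U·P(x,y) over outcomes with U + V ≥ 11 gives 17/54.
E[U | U + V ≥ 11] = (17/54) / (1/18) = 17/3.

17/3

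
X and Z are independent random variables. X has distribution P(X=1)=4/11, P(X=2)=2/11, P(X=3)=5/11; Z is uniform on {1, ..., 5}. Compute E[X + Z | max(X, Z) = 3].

101/21

P(max(X, Z) = 3) = 21/55.
Summing (X+Z)·P(x,y) over outcomes with max(X, Z) = 3 gives 101/55.
E[X + Z | max(X, Z) = 3] = (101/55) / (21/55) = 101/21.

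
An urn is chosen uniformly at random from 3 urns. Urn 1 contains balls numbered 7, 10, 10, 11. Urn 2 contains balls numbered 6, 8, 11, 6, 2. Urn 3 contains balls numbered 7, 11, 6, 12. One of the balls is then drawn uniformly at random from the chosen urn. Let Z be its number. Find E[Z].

E[Z | urn 1] = (7+10+10+11)/4 = 19/2.
E[Z | urn 2] = (6+8+11+6+2)/5 = 33/5.
E[Z | urn 3] = (7+11+6+12)/4 = 9.
E[Z] = (1/3)·(19/2) + (1/3)·(33/5) + (1/3)·(9) = 251/30.

251/30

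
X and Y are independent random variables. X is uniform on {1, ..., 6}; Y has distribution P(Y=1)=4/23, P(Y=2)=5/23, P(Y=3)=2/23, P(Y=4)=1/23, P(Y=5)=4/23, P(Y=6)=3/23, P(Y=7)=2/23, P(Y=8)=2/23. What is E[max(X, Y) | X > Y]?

P(X > Y) = 26/69.
Summing max(X,Y)·P(x,y) over outcomes with X > Y gives 235/138.
E[max(X, Y) | X > Y] = (235/138) / (26/69) = 235/52.

235/52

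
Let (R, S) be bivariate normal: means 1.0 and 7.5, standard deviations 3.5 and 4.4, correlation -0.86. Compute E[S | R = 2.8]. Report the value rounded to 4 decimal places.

For a bivariate normal, E[S | R=x] = μ_S + ρ·(σ_S/σ_R)·(x − μ_R).
E[S | R=2.8] = 7.5 + (-0.86)·(4.4/3.5)·(2.8 − (1.0)) = 7.5 + (-1.08114)·(1.8) = 5.5539.

5.5539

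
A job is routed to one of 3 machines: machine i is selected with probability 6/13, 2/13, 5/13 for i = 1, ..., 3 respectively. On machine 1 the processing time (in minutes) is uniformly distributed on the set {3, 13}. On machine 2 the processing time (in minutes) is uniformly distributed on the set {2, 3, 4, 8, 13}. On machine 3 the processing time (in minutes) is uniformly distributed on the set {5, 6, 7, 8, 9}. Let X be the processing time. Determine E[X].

95/13

E[X | machine 1] = (3+13)/2 = 8.
E[X | machine 2] = (2+3+4+8+13)/5 = 6.
E[X | machine 3] = (5+6+7+8+9)/5 = 7.
E[X] = (6/13)·(8) + (2/13)·(6) + (5/13)·(7) = 95/13.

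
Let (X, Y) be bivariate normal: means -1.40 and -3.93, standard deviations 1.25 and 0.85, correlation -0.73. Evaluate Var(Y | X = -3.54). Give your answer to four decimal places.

The conditional variance in a bivariate normal is σ_Y²(1 − ρ²), independent of x.
Var(Y | X=-3.54) = (0.85)²·(1 − (-0.73)²) = 0.7225·0.4671 = 0.3375.

0.3375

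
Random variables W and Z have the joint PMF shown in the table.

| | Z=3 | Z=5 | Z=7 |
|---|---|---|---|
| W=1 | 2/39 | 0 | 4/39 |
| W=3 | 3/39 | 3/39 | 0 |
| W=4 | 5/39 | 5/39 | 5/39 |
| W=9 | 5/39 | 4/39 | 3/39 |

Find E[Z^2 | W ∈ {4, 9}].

P(W ∈ {4, 9}) = 9/13.
Σ Z^2·P over the event = 9·(5/39) + 25·(5/39) + 49·(5/39) + 9·(5/39) + 25·(4/39) + 49·(3/39) = 707/39.
E[Z^2 | W ∈ {4, 9}] = (707/39) / (9/13) = 707/27.

707/27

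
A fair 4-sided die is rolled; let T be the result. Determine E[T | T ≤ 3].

Given T ≤ 3, T is equally likely to be any of {1, 2, 3}.
E[T | T ≤ 3] = (1 + 2 + 3) / 3 = 2.

2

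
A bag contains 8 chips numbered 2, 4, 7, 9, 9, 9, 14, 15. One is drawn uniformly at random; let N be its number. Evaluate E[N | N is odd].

P(N is odd) = 5/8.
Σ over the event: 7·1/8 + 9·3/8 + 15·1/8 = 49/8.
E[N | N is odd] = (49/8) / (5/8) = 49/5.

49/5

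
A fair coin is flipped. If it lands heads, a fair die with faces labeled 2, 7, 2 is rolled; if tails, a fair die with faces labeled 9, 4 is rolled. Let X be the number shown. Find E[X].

E[X | heads] = (2+7+2)/3 = 11/3.
E[X | tails] = (9+4)/2 = 13/2.
By the law of total expectation,
E[X] = (1/2)·(11/3) + (1/2)·(13/2) = 61/12.

61/12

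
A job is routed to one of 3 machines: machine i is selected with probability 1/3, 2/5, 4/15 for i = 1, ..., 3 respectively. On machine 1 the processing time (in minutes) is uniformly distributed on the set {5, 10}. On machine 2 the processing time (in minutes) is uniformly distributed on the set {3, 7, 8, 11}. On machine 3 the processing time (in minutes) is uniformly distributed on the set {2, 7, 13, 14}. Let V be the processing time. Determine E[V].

E[V | machine 1] = (5+10)/2 = 15/2.
E[V | machine 2] = (3+7+8+11)/4 = 29/4.
E[V | machine 3] = (2+7+13+14)/4 = 9.
By the law of total expectation,
E[V] = (1/3)·(15/2) + (2/5)·(29/4) + (4/15)·(9) = 39/5.

39/5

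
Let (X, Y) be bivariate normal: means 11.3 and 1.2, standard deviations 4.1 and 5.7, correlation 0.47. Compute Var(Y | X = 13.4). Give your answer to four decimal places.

25.3130

The conditional variance in a bivariate normal is σ_Y²(1 − ρ²), independent of x.
Var(Y | X=13.4) = (5.7)²·(1 − (0.47)²) = 32.49·0.7791 = 25.3130.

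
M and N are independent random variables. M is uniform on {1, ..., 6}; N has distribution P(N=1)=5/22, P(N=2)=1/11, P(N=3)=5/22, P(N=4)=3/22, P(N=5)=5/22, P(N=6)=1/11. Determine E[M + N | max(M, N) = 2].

29/9

P(max(M, N) = 2) = 3/44.
Summing (M+N)·P(x,y) over outcomes with max(M, N) = 2 gives 29/132.
E[M + N | max(M, N) = 2] = (29/132) / (3/44) = 29/9.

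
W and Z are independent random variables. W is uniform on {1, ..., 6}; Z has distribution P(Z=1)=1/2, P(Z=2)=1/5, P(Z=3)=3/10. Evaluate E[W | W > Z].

P(W > Z) = 7/10.
Summing W·P(x,y) over outcomes with W > Z gives 181/60.
E[W | W > Z] = (181/60) / (7/10) = 181/42.

181/42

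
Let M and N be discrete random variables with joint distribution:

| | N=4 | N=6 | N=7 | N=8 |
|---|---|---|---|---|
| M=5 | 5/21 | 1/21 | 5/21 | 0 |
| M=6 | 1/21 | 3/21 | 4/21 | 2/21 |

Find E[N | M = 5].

P(M = 5) = 11/21.
Σ N·P over the event = 4·(5/21) + 6·(1/21) + 7·(5/21) = 61/21.
E[N | M = 5] = (61/21) / (11/21) = 61/11.

61/11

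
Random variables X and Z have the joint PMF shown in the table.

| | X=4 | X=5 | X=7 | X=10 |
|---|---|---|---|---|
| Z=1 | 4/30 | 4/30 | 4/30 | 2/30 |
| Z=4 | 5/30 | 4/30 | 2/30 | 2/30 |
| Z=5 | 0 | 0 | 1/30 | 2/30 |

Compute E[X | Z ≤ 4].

P(Z ≤ 4) = 9/10.
Σ X·P over the event = 4·(4/30) + 4·(5/30) + 5·(4/30) + 5·(4/30) + 7·(4/30) + 7·(2/30) + 10·(2/30) + 10·(2/30) = 79/15.
E[X | Z ≤ 4] = (79/15) / (9/10) = 158/27.

158/27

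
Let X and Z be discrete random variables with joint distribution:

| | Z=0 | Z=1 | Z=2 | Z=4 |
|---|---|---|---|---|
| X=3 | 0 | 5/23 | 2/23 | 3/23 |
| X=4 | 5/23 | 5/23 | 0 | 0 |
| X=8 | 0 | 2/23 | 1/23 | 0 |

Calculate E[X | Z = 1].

P(Z = 1) = 12/23.
Summing X·P(X=x,Z=y) over the conditioning event gives 51/23.
E[X | Z = 1] = (51/23) / (12/23) = 17/4.

17/4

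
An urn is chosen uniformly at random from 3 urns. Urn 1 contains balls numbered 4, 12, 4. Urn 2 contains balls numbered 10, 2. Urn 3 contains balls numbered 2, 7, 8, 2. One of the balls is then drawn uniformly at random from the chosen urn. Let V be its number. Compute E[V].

209/36

E[V | urn 1] = (4+12+4)/3 = 20/3.
E[V | urn 2] = (10+2)/2 = 6.
E[V | urn 3] = (2+7+8+2)/4 = 19/4.
By the law of total expectation,
E[V] = (1/3)·(20/3) + (1/3)·(6) + (1/3)·(19/4) = 209/36.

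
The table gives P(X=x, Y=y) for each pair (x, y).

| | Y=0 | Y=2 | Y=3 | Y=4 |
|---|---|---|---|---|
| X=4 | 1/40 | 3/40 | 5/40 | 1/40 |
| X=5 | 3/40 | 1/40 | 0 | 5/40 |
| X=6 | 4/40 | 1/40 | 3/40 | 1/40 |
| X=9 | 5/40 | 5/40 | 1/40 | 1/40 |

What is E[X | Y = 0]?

88/13

P(Y = 0) = 13/40.
Σ X·P over the event = 4·(1/40) + 5·(3/40) + 6·(4/40) + 9·(5/40) = 11/5.
E[X | Y = 0] = (11/5) / (13/40) = 88/13.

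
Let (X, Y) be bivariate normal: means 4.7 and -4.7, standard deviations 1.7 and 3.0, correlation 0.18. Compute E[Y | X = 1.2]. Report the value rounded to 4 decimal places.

-5.8118

The regression of Y on X has slope ρ·σ_Y/σ_X and passes through (μ_X, μ_Y).
E[Y | X=1.2] = -4.7 + (0.18)·(3.0/1.7)·(1.2 − (4.7)) = -4.7 + (0.31765)·(-3.5) = -5.8118.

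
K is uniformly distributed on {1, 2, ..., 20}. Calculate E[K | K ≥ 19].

Given K ≥ 19, K is equally likely to be any of {19, 20}.
E[K | K ≥ 19] = (19 + 20) / 2 = 39/2.

39/2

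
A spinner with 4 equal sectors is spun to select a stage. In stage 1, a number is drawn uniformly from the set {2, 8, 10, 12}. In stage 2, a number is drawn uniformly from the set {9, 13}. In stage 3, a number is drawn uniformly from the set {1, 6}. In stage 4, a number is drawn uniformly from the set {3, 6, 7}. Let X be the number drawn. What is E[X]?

167/24

E[X | stage 1] = (2+8+10+12)/4 = 8.
E[X | stage 2] = (9+13)/2 = 11.
E[X | stage 3] = (1+6)/2 = 7/2.
E[X | stage 4] = (3+6+7)/3 = 16/3.
By the law of total expectation,
E[X] = (1/4)·(8) + (1/4)·(11) + (1/4)·(7/2) + (1/4)·(16/3) = 167/24.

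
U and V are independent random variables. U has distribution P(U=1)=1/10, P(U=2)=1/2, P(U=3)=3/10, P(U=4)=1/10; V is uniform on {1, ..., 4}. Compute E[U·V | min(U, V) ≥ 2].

23/3

P(min(U, V) ≥ 2) = 27/40.
Summing UV·P(x,y) over outcomes with min(U, V) ≥ 2 gives 207/40.
E[U·V | min(U, V) ≥ 2] = (207/40) / (27/40) = 23/3.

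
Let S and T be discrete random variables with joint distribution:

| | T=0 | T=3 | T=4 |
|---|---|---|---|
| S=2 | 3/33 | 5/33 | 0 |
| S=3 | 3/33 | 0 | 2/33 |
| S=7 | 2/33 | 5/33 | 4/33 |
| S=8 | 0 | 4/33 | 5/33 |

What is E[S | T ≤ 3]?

P(T ≤ 3) = 2/3.
Σ S·P over the event = 2·(3/33) + 2·(5/33) + 3·(3/33) + 7·(2/33) + 7·(5/33) + 8·(4/33) = 106/33.
E[S | T ≤ 3] = (106/33) / (2/3) = 53/11.

53/11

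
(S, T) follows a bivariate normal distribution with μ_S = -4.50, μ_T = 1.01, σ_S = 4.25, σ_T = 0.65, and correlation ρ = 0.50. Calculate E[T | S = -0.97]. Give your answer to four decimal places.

1.2799

E[T | S=x] = μ_T + ρ(σ_T/σ_S)(x − μ_S) for jointly normal variables.
E[T | S=-0.97] = 1.01 + (0.50)·(0.65/4.25)·(-0.97 − (-4.50)) = 1.01 + (0.076471)·(3.53) = 1.2799.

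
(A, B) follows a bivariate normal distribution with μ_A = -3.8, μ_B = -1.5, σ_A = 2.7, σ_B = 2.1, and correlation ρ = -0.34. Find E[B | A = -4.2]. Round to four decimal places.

E[B | A=x] = μ_B + ρ(σ_B/σ_A)(x − μ_A) for jointly normal variables.
E[B | A=-4.2] = -1.5 + (-0.34)·(2.1/2.7)·(-4.2 − (-3.8)) = -1.5 + (-0.26444)·(-0.4) = -1.3942.

-1.3942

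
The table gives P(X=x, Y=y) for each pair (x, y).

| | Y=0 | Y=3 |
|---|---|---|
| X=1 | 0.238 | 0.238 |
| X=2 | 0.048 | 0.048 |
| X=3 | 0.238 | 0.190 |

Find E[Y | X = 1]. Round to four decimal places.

P(X = 1) = 0.476.
Σ Y·P over the event = 0·(0.238) + 3·(0.238) = 0.714.
E[Y | X = 1] = (0.714) / (0.476) = 1.5000.

1.5000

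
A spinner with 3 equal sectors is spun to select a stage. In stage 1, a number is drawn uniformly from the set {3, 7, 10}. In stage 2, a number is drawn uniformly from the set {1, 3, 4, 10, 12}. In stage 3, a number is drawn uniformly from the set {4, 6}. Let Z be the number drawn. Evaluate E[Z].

53/9

E[Z | stage 1] = (3+7+10)/3 = 20/3.
E[Z | stage 2] = (1+3+4+10+12)/5 = 6.
E[Z | stage 3] = (4+6)/2 = 5.
By the law of total expectation,
E[Z] = (1/3)·(20/3) + (1/3)·(6) + (1/3)·(5) = 53/9.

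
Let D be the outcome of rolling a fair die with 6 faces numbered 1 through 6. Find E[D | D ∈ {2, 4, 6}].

P(D ∈ {2, 4, 6}) = 1/2.
Σ over the event: 2·1/6 + 4·1/6 + 6·1/6 = 2.
E[D | D ∈ {2, 4, 6}] = (2) / (1/2) = 4.

4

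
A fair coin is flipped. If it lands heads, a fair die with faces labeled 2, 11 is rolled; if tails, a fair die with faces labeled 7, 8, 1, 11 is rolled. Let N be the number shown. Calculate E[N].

53/8

E[N | heads] = (2+11)/2 = 13/2.
E[N | tails] = (7+8+1+11)/4 = 27/4.
By the law of total expectation,
E[N] = (1/2)·(13/2) + (1/2)·(27/4) = 53/8.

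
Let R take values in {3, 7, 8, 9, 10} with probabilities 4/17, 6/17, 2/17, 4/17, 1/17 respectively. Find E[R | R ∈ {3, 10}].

22/5

P(R ∈ {3, 10}) = 5/17.
Σ over the event: 3·4/17 + 10·1/17 = 22/17.
E[R | R ∈ {3, 10}] = (22/17) / (5/17) = 22/5.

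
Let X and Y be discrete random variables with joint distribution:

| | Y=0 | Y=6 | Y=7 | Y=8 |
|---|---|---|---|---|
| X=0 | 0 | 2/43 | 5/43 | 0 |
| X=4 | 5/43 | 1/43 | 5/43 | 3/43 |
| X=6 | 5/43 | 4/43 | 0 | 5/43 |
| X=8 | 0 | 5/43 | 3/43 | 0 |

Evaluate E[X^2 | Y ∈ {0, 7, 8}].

P(Y ∈ {0, 7, 8}) = 31/43.
Σ X^2·P over the event = 0·(5/43) + 16·(5/43) + 16·(5/43) + 16·(3/43) + 36·(5/43) + 36·(5/43) + 64·(3/43) = 760/43.
E[X^2 | Y ∈ {0, 7, 8}] = (760/43) / (31/43) = 760/31.

760/31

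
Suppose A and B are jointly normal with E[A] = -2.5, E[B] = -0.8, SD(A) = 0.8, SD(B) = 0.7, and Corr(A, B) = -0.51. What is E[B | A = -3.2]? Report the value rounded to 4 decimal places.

The regression of B on A has slope ρ·σ_B/σ_A and passes through (μ_A, μ_B).
E[B | A=-3.2] = -0.8 + (-0.51)·(0.7/0.8)·(-3.2 − (-2.5)) = -0.8 + (-0.44625)·(-0.7) = -0.4876.

-0.4876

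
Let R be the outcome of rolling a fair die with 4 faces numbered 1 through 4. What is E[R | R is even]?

Given R is even, R is equally likely to be any of {2, 4}.
E[R | R is even] = (2 + 4) / 2 = 3.

3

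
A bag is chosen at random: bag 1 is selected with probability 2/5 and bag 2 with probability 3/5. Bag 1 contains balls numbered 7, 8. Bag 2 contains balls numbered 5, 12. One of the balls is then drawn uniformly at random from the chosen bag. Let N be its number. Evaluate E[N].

81/10

E[N | bag 1] = (7+8)/2 = 15/2.
E[N | bag 2] = (5+12)/2 = 17/2.
By the law of total expectation,
E[N] = (2/5)·(15/2) + (3/5)·(17/2) = 81/10.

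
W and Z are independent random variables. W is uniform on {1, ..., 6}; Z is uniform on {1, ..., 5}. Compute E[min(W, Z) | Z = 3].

Outcomes with Z = 3: (1,3), (2,3), (3,3), (4,3), (5,3), (6,3), each with probability 1/30.
E[min(W, Z) | Z = 3] = (1 + 2 + 3 + 3 + 3 + 3) / 6 = 5/2.

5/2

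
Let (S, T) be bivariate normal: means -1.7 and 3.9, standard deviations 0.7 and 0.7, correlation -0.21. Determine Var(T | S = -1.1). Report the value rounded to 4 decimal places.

0.4684

For a bivariate normal, Var(T | S=x) = σ_T²(1 − ρ²).
Var(T | S=-1.1) = (0.7)²·(1 − (-0.21)²) = 0.49·0.9559 = 0.4684.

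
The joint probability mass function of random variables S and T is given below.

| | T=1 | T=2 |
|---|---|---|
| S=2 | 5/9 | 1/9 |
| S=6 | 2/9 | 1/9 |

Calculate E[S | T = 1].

22/7

P(T = 1) = 7/9.
Σ S·P over the event = 2·(5/9) + 6·(2/9) = 22/9.
E[S | T = 1] = (22/9) / (7/9) = 22/7.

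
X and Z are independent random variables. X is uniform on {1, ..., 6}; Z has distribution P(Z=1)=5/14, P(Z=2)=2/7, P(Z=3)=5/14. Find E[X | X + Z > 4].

P(X + Z > 4) = 2/3.
Summing X·P(x,y) over outcomes with X + Z > 4 gives 247/84.
E[X | X + Z > 4] = (247/84) / (2/3) = 247/56.

247/56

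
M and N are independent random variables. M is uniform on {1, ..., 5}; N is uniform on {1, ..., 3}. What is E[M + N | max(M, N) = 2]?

P(max(M, N) = 2) = 1/5.
Summing (M+N)·P(x,y) over outcomes with max(M, N) = 2 gives 2/3.
E[M + N | max(M, N) = 2] = (2/3) / (1/5) = 10/3.

10/3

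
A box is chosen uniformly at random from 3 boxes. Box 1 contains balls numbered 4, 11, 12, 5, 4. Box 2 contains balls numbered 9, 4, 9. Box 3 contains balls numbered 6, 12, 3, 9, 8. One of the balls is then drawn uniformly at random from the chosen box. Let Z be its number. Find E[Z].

E[Z | box 1] = (4+11+12+5+4)/5 = 36/5.
E[Z | box 2] = (9+4+9)/3 = 22/3.
E[Z | box 3] = (6+12+3+9+8)/5 = 38/5.
E[Z] = (1/3)·(36/5) + (1/3)·(22/3) + (1/3)·(38/5) = 332/45.

332/45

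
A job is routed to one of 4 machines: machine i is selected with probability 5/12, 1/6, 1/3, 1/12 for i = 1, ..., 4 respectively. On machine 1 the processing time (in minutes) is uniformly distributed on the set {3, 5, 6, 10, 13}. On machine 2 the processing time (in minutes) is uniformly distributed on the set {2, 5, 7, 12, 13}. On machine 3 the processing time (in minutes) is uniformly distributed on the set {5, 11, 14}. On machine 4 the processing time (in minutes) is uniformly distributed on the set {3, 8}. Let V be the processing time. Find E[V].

E[V | machine 1] = (3+5+6+10+13)/5 = 37/5.
E[V | machine 2] = (2+5+7+12+13)/5 = 39/5.
E[V | machine 3] = (5+11+14)/3 = 10.
E[V | machine 4] = (3+8)/2 = 11/2.
E[V] = (5/12)·(37/5) + (1/6)·(39/5) + (1/3)·(10) + (1/12)·(11/2) = 327/40.

327/40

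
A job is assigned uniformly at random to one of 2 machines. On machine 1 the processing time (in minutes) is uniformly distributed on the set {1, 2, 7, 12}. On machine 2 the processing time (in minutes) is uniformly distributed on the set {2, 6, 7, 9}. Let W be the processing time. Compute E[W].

E[W | machine 1] = (1+2+7+12)/4 = 11/2.
E[W | machine 2] = (2+6+7+9)/4 = 6.
E[W] = (1/2)·(11/2) + (1/2)·(6) = 23/4.

23/4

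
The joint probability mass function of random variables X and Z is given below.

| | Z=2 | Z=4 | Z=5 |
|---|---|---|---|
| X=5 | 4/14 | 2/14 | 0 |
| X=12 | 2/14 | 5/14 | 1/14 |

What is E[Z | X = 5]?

P(X = 5) = 3/7.
Σ Z·P over the event = 2·(4/14) + 4·(2/14) = 8/7.
E[Z | X = 5] = (8/7) / (3/7) = 8/3.

8/3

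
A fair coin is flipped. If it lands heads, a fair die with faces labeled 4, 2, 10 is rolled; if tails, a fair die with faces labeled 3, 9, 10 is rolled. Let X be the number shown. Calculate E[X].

19/3

E[X | heads] = (4+2+10)/3 = 16/3.
E[X | tails] = (3+9+10)/3 = 22/3.
By the law of total expectation,
E[X] = (1/2)·(16/3) + (1/2)·(22/3) = 19/3.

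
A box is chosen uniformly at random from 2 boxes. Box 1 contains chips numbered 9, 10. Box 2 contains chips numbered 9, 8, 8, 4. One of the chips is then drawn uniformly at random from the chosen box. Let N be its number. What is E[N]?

67/8

E[N | box 1] = (9+10)/2 = 19/2.
E[N | box 2] = (9+8+8+4)/4 = 29/4.
E[N] = (1/2)·(19/2) + (1/2)·(29/4) = 67/8.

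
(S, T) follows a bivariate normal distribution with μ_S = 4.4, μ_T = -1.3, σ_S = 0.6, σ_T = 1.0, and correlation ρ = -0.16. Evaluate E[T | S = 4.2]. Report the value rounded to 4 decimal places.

The regression of T on S has slope ρ·σ_T/σ_S and passes through (μ_S, μ_T).
E[T | S=4.2] = -1.3 + (-0.16)·(1.0/0.6)·(4.2 − (4.4)) = -1.3 + (-0.26667)·(-0.2) = -1.2467.

-1.2467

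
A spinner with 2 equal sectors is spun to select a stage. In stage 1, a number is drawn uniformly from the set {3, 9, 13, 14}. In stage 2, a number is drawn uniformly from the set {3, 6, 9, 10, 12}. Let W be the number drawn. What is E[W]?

71/8

E[W | stage 1] = (3+9+13+14)/4 = 39/4.
E[W | stage 2] = (3+6+9+10+12)/5 = 8.
By the law of total expectation,
E[W] = (1/2)·(39/4) + (1/2)·(8) = 71/8.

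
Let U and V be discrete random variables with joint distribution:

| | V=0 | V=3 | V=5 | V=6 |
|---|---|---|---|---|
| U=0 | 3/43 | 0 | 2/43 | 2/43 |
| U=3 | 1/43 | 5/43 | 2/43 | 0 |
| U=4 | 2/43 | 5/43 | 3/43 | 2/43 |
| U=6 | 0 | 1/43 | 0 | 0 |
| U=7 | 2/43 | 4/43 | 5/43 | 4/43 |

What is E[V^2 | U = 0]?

P(U = 0) = 7/43.
Σ V^2·P over the event = 0·(3/43) + 25·(2/43) + 36·(2/43) = 122/43.
E[V^2 | U = 0] = (122/43) / (7/43) = 122/7.

122/7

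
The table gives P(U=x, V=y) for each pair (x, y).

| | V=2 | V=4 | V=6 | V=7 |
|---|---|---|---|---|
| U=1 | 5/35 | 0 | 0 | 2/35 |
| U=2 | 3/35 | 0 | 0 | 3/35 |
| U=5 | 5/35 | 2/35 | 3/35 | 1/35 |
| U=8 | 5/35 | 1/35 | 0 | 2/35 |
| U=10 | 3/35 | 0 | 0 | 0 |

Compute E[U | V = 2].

P(V = 2) = 3/5.
Σ U·P over the event = 1·(5/35) + 2·(3/35) + 5·(5/35) + 8·(5/35) + 10·(3/35) = 106/35.
E[U | V = 2] = (106/35) / (3/5) = 106/21.

106/21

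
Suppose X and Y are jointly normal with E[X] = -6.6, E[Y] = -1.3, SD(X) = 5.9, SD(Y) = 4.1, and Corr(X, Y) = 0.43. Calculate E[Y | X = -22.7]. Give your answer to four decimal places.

For a bivariate normal, E[Y | X=x] = μ_Y + ρ·(σ_Y/σ_X)·(x − μ_X).
E[Y | X=-22.7] = -1.3 + (0.43)·(4.1/5.9)·(-22.7 − (-6.6)) = -1.3 + (0.298814)·(-16.1) = -6.1109.

-6.1109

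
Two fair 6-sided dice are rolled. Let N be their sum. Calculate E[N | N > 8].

10

P(N > 8) = 5/18.
Σ over the event: 9·1/9 + 10·1/12 + 11·1/18 + 12·1/36 = 25/9.
E[N | N > 8] = (25/9) / (5/18) = 10.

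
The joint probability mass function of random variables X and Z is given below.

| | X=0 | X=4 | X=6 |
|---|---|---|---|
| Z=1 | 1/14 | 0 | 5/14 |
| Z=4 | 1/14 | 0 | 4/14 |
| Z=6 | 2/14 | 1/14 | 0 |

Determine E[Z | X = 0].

17/4

P(X = 0) = 2/7.
Σ Z·P over the event = 1·(1/14) + 4·(1/14) + 6·(2/14) = 17/14.
E[Z | X = 0] = (17/14) / (2/7) = 17/4.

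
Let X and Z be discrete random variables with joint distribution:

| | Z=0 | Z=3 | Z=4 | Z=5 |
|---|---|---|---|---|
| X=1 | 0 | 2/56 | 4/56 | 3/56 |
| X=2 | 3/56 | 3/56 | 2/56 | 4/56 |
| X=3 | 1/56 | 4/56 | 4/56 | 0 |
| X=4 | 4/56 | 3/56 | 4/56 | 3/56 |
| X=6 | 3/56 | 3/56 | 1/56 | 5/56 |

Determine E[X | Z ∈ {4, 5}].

P(Z ∈ {4, 5}) = 15/28.
Summing X·P(X=x,Z=y) over the conditioning event gives 95/56.
E[X | Z ∈ {4, 5}] = (95/56) / (15/28) = 19/6.

19/6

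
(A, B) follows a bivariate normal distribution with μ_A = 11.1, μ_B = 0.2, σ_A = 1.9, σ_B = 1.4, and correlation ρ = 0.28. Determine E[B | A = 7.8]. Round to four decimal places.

For a bivariate normal, E[B | A=x] = μ_B + ρ·(σ_B/σ_A)·(x − μ_A).
E[B | A=7.8] = 0.2 + (0.28)·(1.4/1.9)·(7.8 − (11.1)) = 0.2 + (0.206316)·(-3.3) = -0.4808.

-0.4808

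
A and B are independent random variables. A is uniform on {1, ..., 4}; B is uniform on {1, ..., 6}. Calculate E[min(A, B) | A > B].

5/3

P(A > B) = 1/4.
Summing min(A,B)·P(x,y) over outcomes with A > B gives 5/12.
E[min(A, B) | A > B] = (5/12) / (1/4) = 5/3.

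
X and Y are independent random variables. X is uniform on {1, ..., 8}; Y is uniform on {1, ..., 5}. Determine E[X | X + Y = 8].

5

Outcomes with X + Y = 8: (3,5), (4,4), (5,3), (6,2), (7,1), each with probability 1/40.
E[X | X + Y = 8] = (3 + 4 + 5 + 6 + 7) / 5 = 5.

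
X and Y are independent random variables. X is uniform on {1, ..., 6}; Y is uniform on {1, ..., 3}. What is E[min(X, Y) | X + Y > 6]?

7/3

Outcomes with X + Y > 6: (4,3), (5,2), (5,3), (6,1), (6,2), (6,3), each with probability 1/18.
E[min(X, Y) | X + Y > 6] = (3 + 2 + 3 + 1 + 2 + 3) / 6 = 7/3.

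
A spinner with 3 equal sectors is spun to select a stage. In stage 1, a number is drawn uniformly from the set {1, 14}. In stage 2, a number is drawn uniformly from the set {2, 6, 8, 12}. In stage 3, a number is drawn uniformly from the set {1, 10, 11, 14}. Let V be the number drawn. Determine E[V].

47/6

E[V | stage 1] = (1+14)/2 = 15/2.
E[V | stage 2] = (2+6+8+12)/4 = 7.
E[V | stage 3] = (1+10+11+14)/4 = 9.
By the law of total expectation,
E[V] = (1/3)·(15/2) + (1/3)·(7) + (1/3)·(9) = 47/6.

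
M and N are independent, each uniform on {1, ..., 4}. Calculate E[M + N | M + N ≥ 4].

P(M + N ≥ 4) = 13/16.
Summing (M+N)·P(x,y) over outcomes with M + N ≥ 4 gives 9/2.
E[M + N | M + N ≥ 4] = (9/2) / (13/16) = 72/13.

72/13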